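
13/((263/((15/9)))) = 65/789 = 0.08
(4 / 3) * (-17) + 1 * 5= -53 / 3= -17.67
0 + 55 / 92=55 / 92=0.60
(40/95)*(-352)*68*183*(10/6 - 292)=10173948928/19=535470996.21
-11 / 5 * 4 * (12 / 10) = -264 / 25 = -10.56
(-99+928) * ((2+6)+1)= 7461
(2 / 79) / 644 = 1 / 25438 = 0.00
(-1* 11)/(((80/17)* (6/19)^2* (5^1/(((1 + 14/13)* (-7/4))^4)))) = -9570916244043/11698585600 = -818.13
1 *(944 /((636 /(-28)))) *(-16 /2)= 332.48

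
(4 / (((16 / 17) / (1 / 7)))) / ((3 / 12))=17 / 7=2.43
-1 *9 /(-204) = 3 /68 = 0.04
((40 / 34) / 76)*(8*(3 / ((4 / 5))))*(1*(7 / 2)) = 525 / 323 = 1.63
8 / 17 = 0.47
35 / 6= 5.83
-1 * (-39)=39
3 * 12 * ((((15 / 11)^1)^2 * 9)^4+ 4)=605375381741364 / 214358881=2824120.83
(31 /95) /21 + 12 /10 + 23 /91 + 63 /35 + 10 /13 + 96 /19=9.09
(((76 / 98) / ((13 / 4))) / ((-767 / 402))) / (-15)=20368 / 2442895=0.01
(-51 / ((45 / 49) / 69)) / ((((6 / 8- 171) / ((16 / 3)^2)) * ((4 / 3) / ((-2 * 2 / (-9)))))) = 19618816 / 91935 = 213.40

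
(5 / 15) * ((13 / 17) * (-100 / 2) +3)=-599 / 51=-11.75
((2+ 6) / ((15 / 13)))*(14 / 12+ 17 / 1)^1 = 5668 / 45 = 125.96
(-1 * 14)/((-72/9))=1.75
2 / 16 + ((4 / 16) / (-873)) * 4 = 865 / 6984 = 0.12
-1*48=-48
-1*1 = -1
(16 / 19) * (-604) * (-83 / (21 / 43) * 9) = 103472448 / 133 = 777988.33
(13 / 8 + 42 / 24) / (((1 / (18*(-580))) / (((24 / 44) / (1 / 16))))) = -3382560 / 11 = -307505.45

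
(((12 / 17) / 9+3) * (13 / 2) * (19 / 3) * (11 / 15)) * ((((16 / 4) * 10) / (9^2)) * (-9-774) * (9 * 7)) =-346374028 / 153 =-2263882.54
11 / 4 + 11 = 55 / 4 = 13.75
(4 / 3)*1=4 / 3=1.33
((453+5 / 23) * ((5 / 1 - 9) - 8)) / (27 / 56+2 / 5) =-35024640 / 5681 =-6165.22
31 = 31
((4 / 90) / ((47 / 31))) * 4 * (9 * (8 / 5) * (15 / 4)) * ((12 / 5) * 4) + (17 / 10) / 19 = 2718107 / 44650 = 60.88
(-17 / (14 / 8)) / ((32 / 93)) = -1581 / 56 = -28.23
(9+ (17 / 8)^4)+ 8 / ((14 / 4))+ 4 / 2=965575 / 28672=33.68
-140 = -140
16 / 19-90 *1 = -1694 / 19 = -89.16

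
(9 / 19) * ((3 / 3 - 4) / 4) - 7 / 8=-187 / 152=-1.23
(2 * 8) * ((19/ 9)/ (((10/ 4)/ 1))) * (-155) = -18848/ 9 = -2094.22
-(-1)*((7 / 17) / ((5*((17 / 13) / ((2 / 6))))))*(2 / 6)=91 / 13005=0.01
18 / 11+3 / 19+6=1629 / 209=7.79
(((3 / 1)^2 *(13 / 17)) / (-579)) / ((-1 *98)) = 39 / 321538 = 0.00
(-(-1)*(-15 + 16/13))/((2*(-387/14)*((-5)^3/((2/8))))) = -1253/2515500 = -0.00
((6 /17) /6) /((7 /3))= 3 /119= 0.03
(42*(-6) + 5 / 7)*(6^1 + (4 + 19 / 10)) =-29903 / 10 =-2990.30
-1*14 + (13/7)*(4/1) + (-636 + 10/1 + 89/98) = -61903/98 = -631.66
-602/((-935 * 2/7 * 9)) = 2107/8415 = 0.25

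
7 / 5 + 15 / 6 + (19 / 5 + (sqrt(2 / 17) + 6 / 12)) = sqrt(34) / 17 + 41 / 5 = 8.54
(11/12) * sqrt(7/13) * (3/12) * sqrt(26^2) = 11 * sqrt(91)/24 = 4.37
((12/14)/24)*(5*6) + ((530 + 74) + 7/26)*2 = 220149/182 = 1209.61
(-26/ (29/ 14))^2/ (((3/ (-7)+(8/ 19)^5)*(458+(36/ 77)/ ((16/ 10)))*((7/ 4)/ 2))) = -31091246041856/ 32868754313669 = -0.95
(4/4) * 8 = 8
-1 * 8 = -8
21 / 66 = 7 / 22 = 0.32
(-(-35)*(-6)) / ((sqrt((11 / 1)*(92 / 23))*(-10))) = 21*sqrt(11) / 22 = 3.17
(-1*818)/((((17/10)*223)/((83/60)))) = -33947/11373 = -2.98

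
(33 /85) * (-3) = -99 /85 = -1.16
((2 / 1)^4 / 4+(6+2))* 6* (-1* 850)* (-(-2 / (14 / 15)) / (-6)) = 21857.14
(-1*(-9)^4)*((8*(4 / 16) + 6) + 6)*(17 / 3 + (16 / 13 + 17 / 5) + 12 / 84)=-62333874 / 65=-958982.68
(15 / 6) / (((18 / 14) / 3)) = 35 / 6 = 5.83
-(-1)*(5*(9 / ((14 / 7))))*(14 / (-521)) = -315 / 521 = -0.60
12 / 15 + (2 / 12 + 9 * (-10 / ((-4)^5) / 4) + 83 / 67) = 4584617 / 2058240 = 2.23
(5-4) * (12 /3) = 4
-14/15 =-0.93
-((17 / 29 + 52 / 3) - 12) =-515 / 87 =-5.92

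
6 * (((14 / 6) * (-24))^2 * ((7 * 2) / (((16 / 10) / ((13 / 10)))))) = 214032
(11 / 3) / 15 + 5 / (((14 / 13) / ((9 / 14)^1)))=3.23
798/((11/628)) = 501144/11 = 45558.55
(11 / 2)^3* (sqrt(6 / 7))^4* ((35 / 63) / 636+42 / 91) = 45798379 / 810264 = 56.52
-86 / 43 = -2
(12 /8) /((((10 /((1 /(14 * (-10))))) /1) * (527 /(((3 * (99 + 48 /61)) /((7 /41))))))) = -2246103 /630081200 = -0.00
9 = 9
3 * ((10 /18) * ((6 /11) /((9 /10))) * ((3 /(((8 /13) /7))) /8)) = 2275 /528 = 4.31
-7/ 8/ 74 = -7/ 592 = -0.01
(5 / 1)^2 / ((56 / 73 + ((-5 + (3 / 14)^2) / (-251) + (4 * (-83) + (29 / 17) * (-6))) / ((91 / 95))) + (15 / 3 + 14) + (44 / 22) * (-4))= -138893836900 / 1919462132527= -0.07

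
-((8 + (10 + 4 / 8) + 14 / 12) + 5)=-74 / 3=-24.67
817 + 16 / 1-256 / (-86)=35947 / 43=835.98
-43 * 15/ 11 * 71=-45795/ 11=-4163.18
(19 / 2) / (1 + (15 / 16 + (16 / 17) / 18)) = 4.77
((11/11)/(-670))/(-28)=1/18760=0.00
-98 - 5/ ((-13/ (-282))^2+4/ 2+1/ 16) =-65951882/ 656749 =-100.42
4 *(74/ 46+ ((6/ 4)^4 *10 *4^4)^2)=15452467348/ 23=671846406.43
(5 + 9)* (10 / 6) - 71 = -47.67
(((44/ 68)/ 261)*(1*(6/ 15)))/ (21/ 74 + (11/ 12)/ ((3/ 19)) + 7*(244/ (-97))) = -28712/ 333512035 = -0.00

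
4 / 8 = 1 / 2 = 0.50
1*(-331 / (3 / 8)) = -2648 / 3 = -882.67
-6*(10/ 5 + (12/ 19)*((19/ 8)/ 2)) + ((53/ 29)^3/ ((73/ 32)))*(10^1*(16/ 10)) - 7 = 68771389/ 3560794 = 19.31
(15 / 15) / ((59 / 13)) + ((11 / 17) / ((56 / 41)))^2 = 23782611 / 53471936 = 0.44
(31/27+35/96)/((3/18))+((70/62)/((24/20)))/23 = 936091/102672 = 9.12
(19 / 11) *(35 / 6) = 665 / 66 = 10.08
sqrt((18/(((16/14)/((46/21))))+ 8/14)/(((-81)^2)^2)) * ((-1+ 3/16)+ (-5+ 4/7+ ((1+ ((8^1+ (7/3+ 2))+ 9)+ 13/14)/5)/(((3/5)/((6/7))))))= 3305 * sqrt(6874)/216040608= 0.00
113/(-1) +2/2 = -112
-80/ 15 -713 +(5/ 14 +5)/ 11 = -331645/ 462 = -717.85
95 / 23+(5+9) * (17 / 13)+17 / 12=85591 / 3588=23.85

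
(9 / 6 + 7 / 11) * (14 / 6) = 329 / 66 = 4.98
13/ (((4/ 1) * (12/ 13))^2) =2197/ 2304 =0.95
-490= -490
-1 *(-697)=697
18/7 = 2.57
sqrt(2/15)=0.37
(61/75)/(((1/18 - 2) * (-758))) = 0.00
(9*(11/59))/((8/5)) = 495/472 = 1.05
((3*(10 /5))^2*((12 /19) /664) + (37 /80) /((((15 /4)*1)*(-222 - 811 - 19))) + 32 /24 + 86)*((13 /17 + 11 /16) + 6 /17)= 21350098425841 /135374726400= 157.71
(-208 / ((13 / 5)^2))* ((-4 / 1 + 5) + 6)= -2800 / 13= -215.38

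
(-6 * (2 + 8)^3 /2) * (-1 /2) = 1500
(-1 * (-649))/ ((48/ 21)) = 4543/ 16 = 283.94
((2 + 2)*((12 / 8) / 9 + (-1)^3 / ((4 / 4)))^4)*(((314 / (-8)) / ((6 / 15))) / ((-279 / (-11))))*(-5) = 26984375 / 723168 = 37.31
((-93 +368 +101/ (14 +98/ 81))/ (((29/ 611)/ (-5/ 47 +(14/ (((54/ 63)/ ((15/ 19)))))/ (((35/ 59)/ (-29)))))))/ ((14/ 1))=-1269808544771/ 4751824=-267225.50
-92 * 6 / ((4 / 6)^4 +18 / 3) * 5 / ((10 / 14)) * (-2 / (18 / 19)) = 1316.22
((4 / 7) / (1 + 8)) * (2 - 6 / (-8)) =11 / 63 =0.17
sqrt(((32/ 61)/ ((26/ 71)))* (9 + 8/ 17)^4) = 103684* sqrt(56303)/ 229177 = 107.35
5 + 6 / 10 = 28 / 5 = 5.60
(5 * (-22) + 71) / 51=-13 / 17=-0.76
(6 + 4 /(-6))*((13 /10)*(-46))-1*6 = -4874 /15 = -324.93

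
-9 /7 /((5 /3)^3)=-243 /875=-0.28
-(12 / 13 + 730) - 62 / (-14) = -66111 / 91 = -726.49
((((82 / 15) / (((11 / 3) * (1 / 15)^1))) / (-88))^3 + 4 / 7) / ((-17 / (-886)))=195138641321 / 6746104288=28.93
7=7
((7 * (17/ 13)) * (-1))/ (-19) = 119/ 247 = 0.48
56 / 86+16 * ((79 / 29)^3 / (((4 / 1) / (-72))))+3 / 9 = -18314287525 / 3146181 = -5821.12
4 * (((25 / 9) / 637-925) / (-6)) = 10606000 / 17199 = 616.66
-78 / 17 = -4.59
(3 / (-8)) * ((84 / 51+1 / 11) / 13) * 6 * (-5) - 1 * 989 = -738647 / 748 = -987.50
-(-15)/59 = 15/59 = 0.25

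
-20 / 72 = -5 / 18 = -0.28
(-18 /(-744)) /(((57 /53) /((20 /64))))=265 /37696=0.01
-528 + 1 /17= -527.94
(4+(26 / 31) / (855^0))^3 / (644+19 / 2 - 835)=-2250000 / 3604711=-0.62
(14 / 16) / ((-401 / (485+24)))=-1.11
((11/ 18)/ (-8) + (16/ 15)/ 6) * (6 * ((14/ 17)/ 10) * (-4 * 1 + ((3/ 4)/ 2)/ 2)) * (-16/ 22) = 31171/ 224400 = 0.14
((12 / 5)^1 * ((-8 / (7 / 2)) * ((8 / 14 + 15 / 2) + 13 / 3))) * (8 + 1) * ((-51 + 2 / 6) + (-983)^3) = 142524914032608 / 245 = 581734342990.24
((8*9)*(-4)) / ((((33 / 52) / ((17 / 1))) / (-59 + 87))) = -2376192 / 11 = -216017.45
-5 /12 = -0.42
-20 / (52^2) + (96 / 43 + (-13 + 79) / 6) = 384429 / 29068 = 13.23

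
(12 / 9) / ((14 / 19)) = 38 / 21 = 1.81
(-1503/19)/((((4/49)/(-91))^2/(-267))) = 7978939767981/304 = 26246512394.67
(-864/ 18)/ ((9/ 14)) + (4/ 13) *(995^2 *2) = 23757688/ 39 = 609171.49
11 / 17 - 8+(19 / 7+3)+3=162 / 119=1.36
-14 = -14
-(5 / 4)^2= -25 / 16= -1.56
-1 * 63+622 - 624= -65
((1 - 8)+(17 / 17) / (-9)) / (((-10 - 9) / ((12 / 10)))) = 128 / 285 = 0.45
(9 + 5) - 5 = 9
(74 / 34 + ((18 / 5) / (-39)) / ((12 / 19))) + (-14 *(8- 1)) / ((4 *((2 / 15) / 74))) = -15022994 / 1105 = -13595.47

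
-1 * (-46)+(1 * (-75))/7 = 247/7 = 35.29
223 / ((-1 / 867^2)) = -167626647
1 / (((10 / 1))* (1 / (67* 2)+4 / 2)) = 67 / 1345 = 0.05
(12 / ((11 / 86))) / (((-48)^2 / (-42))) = -301 / 176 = -1.71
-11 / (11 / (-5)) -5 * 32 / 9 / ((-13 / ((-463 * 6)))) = -147965 / 39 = -3793.97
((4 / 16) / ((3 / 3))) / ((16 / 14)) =7 / 32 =0.22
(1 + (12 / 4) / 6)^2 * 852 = 1917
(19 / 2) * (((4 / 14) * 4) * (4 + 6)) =760 / 7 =108.57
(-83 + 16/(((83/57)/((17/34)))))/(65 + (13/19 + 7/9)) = -1100043/943295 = -1.17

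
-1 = -1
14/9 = 1.56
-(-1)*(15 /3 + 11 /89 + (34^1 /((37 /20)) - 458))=-1430802 /3293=-434.50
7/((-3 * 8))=-7/24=-0.29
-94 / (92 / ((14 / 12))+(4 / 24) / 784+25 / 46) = -10170048 / 8590535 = -1.18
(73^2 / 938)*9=47961 / 938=51.13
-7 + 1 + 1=-5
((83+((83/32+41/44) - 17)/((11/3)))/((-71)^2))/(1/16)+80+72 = 185735291/1219922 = 152.25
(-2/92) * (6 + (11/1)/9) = -65/414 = -0.16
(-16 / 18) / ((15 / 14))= -112 / 135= -0.83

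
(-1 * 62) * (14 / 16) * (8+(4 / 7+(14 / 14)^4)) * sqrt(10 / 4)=-2077 * sqrt(10) / 8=-821.01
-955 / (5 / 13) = -2483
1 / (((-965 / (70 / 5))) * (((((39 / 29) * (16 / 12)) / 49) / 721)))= -7171787 / 25090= -285.84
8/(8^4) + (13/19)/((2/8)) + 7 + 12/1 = 211475/9728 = 21.74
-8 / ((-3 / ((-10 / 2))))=-40 / 3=-13.33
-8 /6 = -4 /3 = -1.33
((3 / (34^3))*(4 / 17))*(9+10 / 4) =69 / 334084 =0.00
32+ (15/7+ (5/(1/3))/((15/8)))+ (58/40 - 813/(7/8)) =-17711/20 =-885.55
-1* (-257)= 257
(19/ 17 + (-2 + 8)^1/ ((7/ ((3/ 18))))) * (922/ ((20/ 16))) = 110640/ 119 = 929.75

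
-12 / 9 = -4 / 3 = -1.33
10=10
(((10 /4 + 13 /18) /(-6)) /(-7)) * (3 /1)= 29 /126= 0.23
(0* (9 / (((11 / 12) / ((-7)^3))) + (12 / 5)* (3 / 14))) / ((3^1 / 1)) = 0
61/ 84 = 0.73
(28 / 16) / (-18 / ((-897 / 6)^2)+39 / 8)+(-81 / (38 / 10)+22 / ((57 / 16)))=-2453743 / 166003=-14.78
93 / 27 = 31 / 9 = 3.44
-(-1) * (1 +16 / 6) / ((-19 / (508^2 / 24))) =-354838 / 171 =-2075.08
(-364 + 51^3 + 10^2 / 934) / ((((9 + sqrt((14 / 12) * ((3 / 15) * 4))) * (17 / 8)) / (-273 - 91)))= -24286198416480 / 9534739 + 179897766048 * sqrt(210) / 9534739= -2273710.07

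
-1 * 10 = -10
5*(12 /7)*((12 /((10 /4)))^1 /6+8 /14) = 576 /49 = 11.76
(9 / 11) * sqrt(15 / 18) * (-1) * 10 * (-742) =11130 * sqrt(30) / 11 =5541.96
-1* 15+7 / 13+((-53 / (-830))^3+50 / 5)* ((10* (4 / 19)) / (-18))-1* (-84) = 68.37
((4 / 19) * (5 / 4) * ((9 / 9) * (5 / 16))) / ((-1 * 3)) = -25 / 912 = -0.03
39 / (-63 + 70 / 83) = -3237 / 5159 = -0.63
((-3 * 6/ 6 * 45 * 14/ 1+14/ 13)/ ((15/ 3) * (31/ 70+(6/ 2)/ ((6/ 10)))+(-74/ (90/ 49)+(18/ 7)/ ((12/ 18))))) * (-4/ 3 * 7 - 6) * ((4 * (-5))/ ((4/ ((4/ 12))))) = 5237.07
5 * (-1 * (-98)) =490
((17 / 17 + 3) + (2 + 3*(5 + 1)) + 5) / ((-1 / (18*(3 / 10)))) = -783 / 5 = -156.60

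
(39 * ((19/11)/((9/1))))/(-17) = -247/561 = -0.44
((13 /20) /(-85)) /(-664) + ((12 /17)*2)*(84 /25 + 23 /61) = 363277849 /68856800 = 5.28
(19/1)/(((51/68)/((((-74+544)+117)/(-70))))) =-22306/105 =-212.44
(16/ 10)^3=512/ 125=4.10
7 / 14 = 1 / 2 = 0.50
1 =1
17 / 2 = 8.50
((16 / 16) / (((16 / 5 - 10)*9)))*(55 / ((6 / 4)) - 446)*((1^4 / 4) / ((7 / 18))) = 1535 / 357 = 4.30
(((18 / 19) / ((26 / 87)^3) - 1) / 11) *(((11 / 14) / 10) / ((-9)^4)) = 1151911 / 30674092176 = 0.00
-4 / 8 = -1 / 2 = -0.50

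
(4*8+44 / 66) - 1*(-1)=101 / 3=33.67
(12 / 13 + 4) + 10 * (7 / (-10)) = -27 / 13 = -2.08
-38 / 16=-19 / 8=-2.38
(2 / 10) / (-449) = -1 / 2245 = -0.00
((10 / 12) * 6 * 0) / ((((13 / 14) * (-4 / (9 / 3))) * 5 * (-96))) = 0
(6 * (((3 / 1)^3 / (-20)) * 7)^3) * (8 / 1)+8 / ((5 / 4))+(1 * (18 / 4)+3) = -20246857 / 500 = -40493.71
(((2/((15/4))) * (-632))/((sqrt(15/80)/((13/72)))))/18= -16432 * sqrt(3)/3645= -7.81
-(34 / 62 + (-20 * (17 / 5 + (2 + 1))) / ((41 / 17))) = 66759 / 1271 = 52.52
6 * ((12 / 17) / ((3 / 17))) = 24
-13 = -13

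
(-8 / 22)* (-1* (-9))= -36 / 11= -3.27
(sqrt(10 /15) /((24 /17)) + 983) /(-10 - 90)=-983 /100 - 17*sqrt(6) /7200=-9.84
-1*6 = -6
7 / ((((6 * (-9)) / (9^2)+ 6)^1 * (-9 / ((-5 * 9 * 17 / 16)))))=1785 / 256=6.97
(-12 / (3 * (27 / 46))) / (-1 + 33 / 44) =736 / 27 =27.26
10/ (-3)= -10/ 3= -3.33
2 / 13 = 0.15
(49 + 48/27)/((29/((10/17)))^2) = 45700/2187441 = 0.02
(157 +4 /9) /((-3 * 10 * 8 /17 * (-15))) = 24089 /32400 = 0.74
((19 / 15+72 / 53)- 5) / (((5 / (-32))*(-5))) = -60416 / 19875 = -3.04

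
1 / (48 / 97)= 97 / 48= 2.02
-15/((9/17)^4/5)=-2088025/2187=-954.74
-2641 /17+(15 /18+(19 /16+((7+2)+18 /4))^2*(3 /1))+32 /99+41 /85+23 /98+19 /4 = 52614066341 /105557760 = 498.44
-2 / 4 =-1 / 2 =-0.50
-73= -73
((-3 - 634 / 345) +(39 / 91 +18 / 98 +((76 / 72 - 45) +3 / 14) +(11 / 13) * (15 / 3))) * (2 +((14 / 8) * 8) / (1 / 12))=-7433.22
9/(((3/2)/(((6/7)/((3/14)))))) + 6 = 30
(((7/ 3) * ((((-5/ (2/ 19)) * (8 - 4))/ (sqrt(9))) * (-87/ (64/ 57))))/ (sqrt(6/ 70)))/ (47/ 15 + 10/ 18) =5496225 * sqrt(105)/ 5312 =10602.32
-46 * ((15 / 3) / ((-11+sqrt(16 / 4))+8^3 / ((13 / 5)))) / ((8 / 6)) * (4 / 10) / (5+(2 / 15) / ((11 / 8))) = -148005 / 2054563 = -0.07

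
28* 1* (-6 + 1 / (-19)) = -3220 / 19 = -169.47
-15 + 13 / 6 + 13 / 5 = -307 / 30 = -10.23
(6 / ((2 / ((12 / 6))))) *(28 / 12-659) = -3940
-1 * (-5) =5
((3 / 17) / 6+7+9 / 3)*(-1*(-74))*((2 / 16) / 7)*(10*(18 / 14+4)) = 2334145 / 3332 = 700.52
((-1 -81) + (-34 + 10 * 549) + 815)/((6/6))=6189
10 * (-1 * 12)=-120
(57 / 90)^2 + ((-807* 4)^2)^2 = 97718459904230761 / 900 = 108576066560256.40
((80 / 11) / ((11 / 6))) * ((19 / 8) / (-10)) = -114 / 121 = -0.94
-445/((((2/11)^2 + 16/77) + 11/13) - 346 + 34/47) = 46059013/35624793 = 1.29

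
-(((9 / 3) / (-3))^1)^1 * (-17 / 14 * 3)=-51 / 14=-3.64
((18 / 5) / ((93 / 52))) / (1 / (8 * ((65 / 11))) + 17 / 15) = 97344 / 55831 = 1.74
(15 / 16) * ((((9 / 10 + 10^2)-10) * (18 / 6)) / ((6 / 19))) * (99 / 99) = 51813 / 64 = 809.58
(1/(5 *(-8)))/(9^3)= -1/29160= -0.00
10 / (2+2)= 5 / 2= 2.50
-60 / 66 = -10 / 11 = -0.91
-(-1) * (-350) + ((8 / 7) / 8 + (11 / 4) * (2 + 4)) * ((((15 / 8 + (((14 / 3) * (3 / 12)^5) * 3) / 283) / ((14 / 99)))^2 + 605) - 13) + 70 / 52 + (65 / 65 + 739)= 9863287922797208749 / 748928318308352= 13169.87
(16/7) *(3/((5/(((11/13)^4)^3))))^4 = 125734334985194322473256015540086266645389133989628176/1289017958895669210843192569337038935705652159885651404375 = 0.00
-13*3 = -39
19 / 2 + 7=33 / 2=16.50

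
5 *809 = 4045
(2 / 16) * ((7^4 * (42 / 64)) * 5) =252105 / 256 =984.79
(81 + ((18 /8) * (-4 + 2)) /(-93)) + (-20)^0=5087 /62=82.05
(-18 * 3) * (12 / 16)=-81 / 2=-40.50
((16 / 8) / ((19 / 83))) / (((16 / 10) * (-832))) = -415 / 63232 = -0.01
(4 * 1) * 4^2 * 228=14592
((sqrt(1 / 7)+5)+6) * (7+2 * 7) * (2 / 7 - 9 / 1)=-2082.17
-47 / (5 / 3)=-141 / 5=-28.20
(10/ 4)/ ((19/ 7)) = 35/ 38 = 0.92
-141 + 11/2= -271/2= -135.50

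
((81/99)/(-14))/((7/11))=-9/98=-0.09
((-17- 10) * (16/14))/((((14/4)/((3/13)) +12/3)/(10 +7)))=-22032/805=-27.37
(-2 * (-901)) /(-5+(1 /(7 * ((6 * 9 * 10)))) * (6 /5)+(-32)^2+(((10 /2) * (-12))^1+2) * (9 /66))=62439300 /35034311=1.78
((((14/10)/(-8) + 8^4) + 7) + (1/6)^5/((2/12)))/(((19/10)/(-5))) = -132931555/12312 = -10796.91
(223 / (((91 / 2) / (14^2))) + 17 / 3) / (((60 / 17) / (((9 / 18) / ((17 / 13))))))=7537 / 72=104.68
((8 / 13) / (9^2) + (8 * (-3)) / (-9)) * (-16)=-45056 / 1053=-42.79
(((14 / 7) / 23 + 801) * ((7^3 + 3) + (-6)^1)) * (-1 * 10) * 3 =-187935000 / 23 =-8171086.96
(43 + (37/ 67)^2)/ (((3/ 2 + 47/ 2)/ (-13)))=-2527148/ 112225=-22.52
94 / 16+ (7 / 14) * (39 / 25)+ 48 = 10931 / 200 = 54.66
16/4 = 4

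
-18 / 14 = -9 / 7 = -1.29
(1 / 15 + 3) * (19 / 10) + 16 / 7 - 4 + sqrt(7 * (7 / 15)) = 7 * sqrt(15) / 15 + 2159 / 525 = 5.92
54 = 54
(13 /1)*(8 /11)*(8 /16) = 52 /11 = 4.73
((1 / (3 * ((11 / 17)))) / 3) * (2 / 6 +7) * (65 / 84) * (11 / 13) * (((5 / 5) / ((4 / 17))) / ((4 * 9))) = 15895 / 163296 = 0.10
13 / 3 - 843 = -2516 / 3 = -838.67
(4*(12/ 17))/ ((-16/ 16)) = -48/ 17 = -2.82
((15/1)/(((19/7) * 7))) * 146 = 2190/19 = 115.26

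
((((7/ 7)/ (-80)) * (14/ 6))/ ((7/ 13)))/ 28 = -13/ 6720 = -0.00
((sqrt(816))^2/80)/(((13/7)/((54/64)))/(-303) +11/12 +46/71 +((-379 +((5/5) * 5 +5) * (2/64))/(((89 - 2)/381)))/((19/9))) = -1828119322512/140513536268185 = -0.01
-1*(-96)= 96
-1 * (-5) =5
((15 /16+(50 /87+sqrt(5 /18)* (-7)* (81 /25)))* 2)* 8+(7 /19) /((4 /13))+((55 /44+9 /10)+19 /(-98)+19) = 37541213 /809970 - 1512* sqrt(10) /25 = -144.91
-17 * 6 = -102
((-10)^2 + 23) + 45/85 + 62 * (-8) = -6332/17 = -372.47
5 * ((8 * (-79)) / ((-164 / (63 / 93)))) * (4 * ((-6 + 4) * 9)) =-1194480 / 1271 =-939.80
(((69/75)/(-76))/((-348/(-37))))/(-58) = 851/38349600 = 0.00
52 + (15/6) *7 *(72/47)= 3704/47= 78.81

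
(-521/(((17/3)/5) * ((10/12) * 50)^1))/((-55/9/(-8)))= -337608/23375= -14.44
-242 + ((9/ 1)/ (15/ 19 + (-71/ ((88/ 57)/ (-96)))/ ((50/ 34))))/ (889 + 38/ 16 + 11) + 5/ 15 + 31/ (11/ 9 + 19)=-240.13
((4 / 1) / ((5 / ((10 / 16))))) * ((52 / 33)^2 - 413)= -447053 / 2178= -205.26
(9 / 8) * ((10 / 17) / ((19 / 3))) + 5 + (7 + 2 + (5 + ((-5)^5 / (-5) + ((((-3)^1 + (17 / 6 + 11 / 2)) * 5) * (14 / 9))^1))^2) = 424689679367 / 941868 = 450901.48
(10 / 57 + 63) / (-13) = -277 / 57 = -4.86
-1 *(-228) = 228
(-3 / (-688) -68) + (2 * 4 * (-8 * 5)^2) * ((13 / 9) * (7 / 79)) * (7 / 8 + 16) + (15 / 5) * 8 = 1500200749 / 54352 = 27601.57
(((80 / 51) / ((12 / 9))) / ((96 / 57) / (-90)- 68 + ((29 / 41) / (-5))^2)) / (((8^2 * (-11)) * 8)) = 35931375 / 11696502784384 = 0.00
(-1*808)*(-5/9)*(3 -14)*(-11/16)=61105/18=3394.72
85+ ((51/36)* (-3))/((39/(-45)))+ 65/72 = 84995/936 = 90.81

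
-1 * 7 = -7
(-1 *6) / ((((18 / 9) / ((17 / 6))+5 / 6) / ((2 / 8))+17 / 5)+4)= -1530 / 3457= -0.44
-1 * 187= -187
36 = 36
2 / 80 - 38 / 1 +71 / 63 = -92857 / 2520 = -36.85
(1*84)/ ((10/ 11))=92.40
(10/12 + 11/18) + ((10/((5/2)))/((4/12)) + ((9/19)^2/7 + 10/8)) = 1339699/90972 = 14.73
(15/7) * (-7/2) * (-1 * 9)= 135/2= 67.50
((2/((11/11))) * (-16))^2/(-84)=-12.19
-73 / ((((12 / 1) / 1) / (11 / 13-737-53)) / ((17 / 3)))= 12731419 / 468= 27203.89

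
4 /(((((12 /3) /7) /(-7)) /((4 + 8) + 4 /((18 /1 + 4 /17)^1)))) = -92806 /155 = -598.75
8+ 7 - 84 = -69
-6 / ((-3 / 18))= 36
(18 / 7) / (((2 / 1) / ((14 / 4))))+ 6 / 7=75 / 14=5.36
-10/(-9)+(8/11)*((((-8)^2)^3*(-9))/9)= -190649.07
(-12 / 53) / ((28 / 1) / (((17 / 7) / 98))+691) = -204 / 1640615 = -0.00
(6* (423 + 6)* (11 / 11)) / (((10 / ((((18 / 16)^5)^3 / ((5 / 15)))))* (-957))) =-24089262455073933 / 5101733952880640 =-4.72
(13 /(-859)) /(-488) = 13 /419192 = 0.00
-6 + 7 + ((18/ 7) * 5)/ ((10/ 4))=43/ 7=6.14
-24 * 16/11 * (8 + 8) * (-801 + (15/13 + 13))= 62846976/143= 439489.34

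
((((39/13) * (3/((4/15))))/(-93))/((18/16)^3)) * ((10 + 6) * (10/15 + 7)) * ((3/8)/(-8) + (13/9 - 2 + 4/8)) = 217120/67797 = 3.20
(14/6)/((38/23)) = 161/114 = 1.41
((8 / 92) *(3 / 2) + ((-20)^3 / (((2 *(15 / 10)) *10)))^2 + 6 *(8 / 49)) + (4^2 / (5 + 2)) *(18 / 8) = 721343423 / 10143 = 71117.36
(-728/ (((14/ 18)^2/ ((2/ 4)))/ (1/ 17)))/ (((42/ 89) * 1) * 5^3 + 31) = -374868/ 953071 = -0.39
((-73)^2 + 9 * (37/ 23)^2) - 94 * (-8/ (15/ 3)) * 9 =17737082/ 2645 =6705.89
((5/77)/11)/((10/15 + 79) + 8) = 15/222761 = 0.00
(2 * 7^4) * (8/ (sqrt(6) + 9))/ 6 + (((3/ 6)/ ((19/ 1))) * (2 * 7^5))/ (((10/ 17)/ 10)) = 7507927/ 475-19208 * sqrt(6)/ 225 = 15597.05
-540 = -540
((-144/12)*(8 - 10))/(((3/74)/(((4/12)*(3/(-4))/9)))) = -148/9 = -16.44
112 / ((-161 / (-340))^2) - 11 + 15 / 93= 488.65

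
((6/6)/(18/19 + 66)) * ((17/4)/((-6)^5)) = -323/39564288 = -0.00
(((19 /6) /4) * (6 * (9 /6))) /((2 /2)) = 57 /8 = 7.12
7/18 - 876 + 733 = -2567/18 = -142.61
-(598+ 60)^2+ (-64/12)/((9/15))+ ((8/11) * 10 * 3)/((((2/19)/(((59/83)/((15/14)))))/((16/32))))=-3557173244/8217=-432904.13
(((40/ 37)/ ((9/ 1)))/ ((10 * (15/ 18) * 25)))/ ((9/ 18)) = 0.00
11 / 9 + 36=335 / 9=37.22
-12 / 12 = -1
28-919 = -891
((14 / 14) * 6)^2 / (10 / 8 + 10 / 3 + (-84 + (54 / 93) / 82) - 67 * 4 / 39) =-2379312 / 5702509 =-0.42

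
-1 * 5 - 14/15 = -89/15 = -5.93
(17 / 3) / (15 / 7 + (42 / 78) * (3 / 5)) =455 / 198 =2.30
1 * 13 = 13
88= 88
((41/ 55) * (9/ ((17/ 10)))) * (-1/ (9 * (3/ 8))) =-656/ 561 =-1.17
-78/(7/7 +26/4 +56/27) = -4212/517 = -8.15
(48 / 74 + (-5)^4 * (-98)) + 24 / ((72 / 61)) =-6796421 / 111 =-61229.02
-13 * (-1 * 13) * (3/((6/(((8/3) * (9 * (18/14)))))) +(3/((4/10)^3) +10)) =684281/56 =12219.30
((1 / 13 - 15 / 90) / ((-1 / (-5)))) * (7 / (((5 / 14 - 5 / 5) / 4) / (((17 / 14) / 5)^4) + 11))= 20462645 / 229321482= 0.09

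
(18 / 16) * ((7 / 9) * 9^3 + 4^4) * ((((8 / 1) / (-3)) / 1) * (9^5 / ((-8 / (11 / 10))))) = 1603711791 / 80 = 20046397.39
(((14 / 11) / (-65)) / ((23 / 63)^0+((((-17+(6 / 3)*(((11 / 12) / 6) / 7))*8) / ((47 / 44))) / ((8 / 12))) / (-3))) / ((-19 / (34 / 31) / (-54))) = -0.00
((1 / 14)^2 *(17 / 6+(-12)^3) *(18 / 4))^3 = -29944060385877 / 481890304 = -62138.75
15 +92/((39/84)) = 2771/13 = 213.15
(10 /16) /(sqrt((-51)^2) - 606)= -0.00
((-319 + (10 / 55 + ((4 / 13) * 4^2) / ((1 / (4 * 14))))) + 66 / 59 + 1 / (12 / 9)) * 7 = -9746443 / 33748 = -288.80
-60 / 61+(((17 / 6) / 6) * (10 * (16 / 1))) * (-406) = -16841420 / 549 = -30676.54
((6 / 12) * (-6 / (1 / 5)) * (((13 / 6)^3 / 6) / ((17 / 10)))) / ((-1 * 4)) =54925 / 14688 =3.74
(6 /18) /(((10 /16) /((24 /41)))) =64 /205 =0.31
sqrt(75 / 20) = sqrt(15) / 2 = 1.94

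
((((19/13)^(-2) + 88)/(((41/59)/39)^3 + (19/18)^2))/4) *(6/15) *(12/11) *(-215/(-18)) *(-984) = -65851780156060687776/646837791881545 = -101805.71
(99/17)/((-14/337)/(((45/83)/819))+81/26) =-4337190/44417719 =-0.10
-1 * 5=-5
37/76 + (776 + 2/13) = 767321/988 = 776.64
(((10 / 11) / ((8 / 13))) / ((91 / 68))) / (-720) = -17 / 11088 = -0.00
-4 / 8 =-1 / 2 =-0.50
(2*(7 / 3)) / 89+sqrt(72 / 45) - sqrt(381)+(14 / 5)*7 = -sqrt(381)+2*sqrt(10) / 5+26236 / 1335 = 1.40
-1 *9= -9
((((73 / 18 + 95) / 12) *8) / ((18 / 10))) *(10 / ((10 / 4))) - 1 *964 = -198592 / 243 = -817.25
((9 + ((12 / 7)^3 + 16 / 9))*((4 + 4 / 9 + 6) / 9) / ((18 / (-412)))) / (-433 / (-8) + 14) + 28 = 26778186404 / 1226480535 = 21.83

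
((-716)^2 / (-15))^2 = 262816174336 / 225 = 1168071885.94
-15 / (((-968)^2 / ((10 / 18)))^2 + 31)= -375 / 71119132103431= -0.00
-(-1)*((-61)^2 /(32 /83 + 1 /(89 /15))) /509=27487027 /2083337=13.19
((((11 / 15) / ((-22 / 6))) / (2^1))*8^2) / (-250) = 16 / 625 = 0.03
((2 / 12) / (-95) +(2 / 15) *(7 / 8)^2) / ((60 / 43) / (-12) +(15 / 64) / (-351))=-613782 / 715445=-0.86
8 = 8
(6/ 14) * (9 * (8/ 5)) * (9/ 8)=243/ 35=6.94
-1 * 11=-11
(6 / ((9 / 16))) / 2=5.33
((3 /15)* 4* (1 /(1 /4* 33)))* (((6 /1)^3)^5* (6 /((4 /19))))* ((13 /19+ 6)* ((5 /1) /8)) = 59713493041152 /11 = 5428499367377.45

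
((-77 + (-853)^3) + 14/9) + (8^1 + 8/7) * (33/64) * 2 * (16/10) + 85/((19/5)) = -3714593332217/5985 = -620650514.99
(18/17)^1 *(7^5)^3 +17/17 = 85456107178991/17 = 5026829834058.29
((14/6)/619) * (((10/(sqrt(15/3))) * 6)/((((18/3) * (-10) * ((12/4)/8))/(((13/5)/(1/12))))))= -2912 * sqrt(5)/46425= -0.14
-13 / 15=-0.87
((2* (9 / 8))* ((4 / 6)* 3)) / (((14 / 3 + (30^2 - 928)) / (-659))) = 17793 / 140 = 127.09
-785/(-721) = 785/721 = 1.09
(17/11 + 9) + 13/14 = 1767/154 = 11.47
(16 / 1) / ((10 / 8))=64 / 5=12.80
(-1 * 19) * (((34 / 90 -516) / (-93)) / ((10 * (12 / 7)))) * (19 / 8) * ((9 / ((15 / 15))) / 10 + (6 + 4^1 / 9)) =-38757061441 / 361584000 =-107.19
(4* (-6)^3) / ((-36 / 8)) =192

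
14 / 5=2.80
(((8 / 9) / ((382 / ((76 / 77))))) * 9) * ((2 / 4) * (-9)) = -1368 / 14707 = -0.09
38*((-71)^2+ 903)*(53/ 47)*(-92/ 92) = -254706.72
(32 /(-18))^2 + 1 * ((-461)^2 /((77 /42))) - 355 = 102971717 /891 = 115568.71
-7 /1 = -7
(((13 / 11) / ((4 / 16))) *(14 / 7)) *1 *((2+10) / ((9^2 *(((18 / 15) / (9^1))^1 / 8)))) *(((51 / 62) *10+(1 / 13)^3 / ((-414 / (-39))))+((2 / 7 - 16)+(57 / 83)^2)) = -78283766307520 / 132752759139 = -589.70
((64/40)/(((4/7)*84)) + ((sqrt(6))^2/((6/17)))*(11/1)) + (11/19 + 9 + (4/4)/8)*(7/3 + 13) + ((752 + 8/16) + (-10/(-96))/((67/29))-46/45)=996621569/916560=1087.35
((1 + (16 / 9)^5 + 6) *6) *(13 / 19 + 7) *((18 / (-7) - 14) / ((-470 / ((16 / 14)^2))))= 1584579851776 / 30144416085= 52.57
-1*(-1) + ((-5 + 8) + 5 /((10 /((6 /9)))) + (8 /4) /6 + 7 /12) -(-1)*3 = 33 /4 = 8.25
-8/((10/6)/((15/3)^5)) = -15000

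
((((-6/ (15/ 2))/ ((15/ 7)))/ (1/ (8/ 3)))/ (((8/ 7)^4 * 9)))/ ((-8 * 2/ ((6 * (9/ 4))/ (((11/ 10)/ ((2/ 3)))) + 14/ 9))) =4050487/ 102643200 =0.04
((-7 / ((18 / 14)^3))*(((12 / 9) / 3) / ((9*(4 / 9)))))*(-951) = 761117 / 2187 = 348.02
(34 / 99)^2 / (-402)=-578 / 1970001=-0.00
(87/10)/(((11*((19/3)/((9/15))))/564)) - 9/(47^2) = 487713429/11542025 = 42.26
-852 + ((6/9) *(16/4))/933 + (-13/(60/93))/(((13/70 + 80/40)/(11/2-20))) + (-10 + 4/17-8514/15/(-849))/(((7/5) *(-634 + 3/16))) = -2746567165809553/3823640644572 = -718.31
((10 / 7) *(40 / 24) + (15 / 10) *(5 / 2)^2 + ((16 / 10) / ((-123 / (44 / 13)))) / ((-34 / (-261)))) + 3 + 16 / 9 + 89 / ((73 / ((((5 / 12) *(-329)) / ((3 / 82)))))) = -7587548466559 / 1666861560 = -4552.00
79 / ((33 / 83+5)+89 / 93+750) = 609801 / 5838301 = 0.10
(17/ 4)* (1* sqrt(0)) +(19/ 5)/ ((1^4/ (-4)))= -15.20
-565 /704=-0.80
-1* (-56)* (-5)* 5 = -1400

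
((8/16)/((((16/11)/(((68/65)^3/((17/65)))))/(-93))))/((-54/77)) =7588273/38025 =199.56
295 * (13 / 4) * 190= 364325 / 2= 182162.50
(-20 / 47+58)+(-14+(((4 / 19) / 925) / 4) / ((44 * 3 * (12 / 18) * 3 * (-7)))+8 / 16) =67279419853 / 1526494200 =44.07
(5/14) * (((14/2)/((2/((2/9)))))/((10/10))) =5/18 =0.28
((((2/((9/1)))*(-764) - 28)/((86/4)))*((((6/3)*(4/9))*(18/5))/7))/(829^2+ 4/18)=-11392/1861736471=-0.00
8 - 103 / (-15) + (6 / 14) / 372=14.87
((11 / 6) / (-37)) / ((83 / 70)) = -385 / 9213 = -0.04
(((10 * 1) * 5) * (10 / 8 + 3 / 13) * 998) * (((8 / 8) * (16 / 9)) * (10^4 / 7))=21956000000 / 117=187658119.66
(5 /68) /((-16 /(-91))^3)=3767855 /278528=13.53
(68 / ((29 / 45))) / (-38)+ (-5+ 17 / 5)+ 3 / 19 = -11623 / 2755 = -4.22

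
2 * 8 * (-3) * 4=-192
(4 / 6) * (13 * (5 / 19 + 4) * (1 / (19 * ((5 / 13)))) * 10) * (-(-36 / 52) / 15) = 4212 / 1805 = 2.33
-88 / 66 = -4 / 3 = -1.33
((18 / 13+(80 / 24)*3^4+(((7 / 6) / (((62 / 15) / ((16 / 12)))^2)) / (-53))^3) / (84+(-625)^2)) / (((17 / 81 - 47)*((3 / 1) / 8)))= -50344276472709186688 / 1271755878452211394482955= -0.00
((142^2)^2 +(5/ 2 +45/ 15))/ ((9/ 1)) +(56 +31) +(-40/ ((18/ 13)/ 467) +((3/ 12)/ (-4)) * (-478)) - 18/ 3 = 3251731835/ 72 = 45162942.15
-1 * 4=-4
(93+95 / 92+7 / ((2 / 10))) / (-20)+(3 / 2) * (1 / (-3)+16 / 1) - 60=-79031 / 1840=-42.95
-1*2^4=-16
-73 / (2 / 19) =-1387 / 2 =-693.50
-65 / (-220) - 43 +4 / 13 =-24251 / 572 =-42.40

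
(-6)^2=36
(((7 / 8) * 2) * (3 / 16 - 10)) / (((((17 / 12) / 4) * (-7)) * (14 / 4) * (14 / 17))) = 471 / 196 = 2.40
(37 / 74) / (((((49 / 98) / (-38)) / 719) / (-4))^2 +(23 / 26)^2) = 4037027027072 / 6318305613545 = 0.64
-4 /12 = -1 /3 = -0.33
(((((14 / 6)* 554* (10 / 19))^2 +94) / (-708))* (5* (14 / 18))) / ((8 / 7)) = -184263741235 / 82810512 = -2225.13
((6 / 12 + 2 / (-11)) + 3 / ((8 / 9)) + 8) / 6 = 343 / 176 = 1.95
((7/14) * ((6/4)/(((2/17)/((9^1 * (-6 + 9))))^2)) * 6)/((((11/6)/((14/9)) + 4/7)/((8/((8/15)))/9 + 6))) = 14536989/14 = 1038356.36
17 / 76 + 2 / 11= 339 / 836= 0.41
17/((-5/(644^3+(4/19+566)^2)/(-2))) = 3282197438792/1805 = 1818391932.85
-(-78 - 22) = 100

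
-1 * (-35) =35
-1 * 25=-25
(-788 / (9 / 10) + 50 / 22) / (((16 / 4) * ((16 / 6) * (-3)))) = 86455 / 3168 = 27.29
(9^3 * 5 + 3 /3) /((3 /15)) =18230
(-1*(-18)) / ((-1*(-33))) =6 / 11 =0.55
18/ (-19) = -18/ 19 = -0.95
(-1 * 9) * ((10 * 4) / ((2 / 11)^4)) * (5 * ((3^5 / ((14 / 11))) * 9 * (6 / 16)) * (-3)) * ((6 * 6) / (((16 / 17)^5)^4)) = 26089044490437224747349829969101756825 / 67699845898419233783545856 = 385363425045.05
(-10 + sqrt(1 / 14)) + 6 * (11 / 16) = -47 / 8 + sqrt(14) / 14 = -5.61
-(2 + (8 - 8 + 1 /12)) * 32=-200 /3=-66.67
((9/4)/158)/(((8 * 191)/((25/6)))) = 75/1931392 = 0.00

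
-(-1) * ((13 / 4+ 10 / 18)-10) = -223 / 36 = -6.19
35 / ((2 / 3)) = 105 / 2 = 52.50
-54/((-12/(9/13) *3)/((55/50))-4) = 99/94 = 1.05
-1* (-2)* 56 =112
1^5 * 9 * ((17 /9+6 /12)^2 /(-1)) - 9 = -2173 /36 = -60.36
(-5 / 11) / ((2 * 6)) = -5 / 132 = -0.04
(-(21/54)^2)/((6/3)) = -49/648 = -0.08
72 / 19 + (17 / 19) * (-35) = -523 / 19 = -27.53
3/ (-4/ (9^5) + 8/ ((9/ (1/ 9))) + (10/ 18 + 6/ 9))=177147/ 77999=2.27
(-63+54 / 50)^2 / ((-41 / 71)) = -170137584 / 25625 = -6639.52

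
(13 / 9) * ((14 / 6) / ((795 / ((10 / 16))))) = 91 / 34344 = 0.00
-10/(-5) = 2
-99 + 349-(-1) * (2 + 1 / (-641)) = 161531 / 641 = 252.00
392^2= 153664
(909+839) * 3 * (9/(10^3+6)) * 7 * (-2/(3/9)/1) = -991116/503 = -1970.41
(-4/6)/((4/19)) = -19/6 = -3.17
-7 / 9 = -0.78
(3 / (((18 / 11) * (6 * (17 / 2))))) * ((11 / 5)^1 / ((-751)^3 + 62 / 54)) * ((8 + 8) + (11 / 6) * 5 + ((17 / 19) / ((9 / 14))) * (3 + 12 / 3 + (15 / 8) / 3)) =-2961233 / 443268982014960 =-0.00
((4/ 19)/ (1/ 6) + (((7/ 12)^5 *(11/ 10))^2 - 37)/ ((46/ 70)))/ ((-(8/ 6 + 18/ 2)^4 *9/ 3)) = 29781421359415283/ 18510020693962260480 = 0.00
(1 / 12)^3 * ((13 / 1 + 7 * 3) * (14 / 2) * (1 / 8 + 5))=0.71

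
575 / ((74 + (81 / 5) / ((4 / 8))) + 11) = 2875 / 587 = 4.90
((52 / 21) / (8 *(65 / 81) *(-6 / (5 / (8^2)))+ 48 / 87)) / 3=-1131 / 674828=-0.00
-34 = -34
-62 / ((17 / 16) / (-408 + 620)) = -210304 / 17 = -12370.82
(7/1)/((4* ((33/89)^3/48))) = 19739132/11979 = 1647.81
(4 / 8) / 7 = 1 / 14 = 0.07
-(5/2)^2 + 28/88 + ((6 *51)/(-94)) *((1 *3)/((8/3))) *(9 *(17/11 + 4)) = -780507/4136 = -188.71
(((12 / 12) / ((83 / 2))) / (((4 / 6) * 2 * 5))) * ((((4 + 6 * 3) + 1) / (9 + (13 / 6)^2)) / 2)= 621 / 204595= 0.00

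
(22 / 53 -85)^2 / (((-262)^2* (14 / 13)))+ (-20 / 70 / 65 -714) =-125267303015819 / 175467106360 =-713.91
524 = 524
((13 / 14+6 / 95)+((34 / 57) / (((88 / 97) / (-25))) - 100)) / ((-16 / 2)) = 533359 / 36960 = 14.43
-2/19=-0.11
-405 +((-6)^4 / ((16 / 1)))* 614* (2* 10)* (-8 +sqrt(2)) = -7957845 +994680* sqrt(2) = -6551155.05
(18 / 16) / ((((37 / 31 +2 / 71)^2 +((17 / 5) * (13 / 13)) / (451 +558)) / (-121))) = -26615163316005 / 292490738096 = -90.99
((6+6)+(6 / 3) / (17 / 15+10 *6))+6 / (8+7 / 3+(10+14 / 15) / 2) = 899196 / 72443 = 12.41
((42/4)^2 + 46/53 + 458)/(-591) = -120653/125292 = -0.96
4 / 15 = 0.27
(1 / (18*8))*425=425 / 144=2.95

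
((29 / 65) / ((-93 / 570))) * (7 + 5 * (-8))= 36366 / 403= 90.24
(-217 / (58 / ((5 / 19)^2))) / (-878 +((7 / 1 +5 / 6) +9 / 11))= 179025 / 600679813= 0.00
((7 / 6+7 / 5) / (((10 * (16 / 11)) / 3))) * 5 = 847 / 320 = 2.65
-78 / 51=-26 / 17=-1.53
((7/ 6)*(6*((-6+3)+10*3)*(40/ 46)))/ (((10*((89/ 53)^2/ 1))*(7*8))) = 75843/ 728732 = 0.10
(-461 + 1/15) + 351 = -1649/15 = -109.93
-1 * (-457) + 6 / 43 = 19657 / 43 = 457.14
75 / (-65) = -15 / 13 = -1.15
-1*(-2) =2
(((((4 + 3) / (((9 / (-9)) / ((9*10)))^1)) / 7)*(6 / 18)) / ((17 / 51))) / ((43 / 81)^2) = -590490 / 1849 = -319.36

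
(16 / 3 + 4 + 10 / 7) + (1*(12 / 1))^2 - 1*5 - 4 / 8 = 149.26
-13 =-13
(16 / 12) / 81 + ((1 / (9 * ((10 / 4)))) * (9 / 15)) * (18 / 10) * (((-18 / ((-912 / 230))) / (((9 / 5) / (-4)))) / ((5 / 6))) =-65168 / 115425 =-0.56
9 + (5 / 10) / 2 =37 / 4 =9.25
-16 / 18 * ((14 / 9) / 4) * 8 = -224 / 81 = -2.77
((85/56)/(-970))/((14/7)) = -0.00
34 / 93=0.37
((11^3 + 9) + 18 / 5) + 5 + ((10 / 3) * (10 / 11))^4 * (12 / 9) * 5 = 33989995909 / 17788815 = 1910.75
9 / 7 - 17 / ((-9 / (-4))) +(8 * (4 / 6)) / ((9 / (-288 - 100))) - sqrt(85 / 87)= -44641 / 189 - sqrt(7395) / 87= -237.18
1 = 1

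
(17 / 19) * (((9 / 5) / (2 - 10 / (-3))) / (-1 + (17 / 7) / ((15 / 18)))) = 0.16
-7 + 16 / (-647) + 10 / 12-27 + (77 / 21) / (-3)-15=-575471 / 11646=-49.41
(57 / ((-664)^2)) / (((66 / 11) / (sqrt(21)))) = 19 * sqrt(21) / 881792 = 0.00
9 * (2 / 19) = 18 / 19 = 0.95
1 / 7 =0.14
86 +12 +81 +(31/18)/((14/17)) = 45635/252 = 181.09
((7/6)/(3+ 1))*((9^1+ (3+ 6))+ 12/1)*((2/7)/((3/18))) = 15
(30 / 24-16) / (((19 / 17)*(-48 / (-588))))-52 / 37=-1834247 / 11248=-163.07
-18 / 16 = -9 / 8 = -1.12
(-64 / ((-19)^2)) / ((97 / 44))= -2816 / 35017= -0.08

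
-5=-5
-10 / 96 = -5 / 48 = -0.10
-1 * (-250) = 250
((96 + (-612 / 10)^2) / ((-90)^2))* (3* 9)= 8003 / 625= 12.80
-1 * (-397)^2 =-157609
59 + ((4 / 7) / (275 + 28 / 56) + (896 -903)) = 52.00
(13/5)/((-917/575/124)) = -185380/917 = -202.16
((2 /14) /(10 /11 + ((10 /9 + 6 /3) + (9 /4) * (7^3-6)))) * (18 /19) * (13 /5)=92664 /200736235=0.00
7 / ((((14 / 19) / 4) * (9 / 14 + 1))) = 532 / 23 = 23.13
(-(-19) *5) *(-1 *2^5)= -3040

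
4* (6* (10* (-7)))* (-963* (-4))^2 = -24927678720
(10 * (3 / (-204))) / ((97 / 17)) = -5 / 194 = -0.03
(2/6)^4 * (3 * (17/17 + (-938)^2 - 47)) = 293266/9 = 32585.11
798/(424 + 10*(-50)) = -21/2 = -10.50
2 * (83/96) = 83/48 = 1.73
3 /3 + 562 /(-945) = 383 /945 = 0.41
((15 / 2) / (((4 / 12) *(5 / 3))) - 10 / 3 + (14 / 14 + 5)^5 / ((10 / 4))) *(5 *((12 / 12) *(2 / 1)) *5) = 468085 / 3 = 156028.33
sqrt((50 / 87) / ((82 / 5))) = 5*sqrt(17835) / 3567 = 0.19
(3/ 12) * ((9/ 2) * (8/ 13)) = 9/ 13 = 0.69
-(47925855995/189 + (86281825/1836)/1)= -253622952.10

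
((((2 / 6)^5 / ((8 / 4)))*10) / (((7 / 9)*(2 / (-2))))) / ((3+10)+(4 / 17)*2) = -85 / 43281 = -0.00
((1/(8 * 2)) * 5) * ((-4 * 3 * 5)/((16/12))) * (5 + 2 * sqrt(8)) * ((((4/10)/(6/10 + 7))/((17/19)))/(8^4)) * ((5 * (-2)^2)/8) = -1125 * sqrt(2)/557056- 5625/2228224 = -0.01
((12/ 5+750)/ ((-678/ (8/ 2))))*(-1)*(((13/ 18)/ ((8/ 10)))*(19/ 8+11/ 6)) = 274417/ 16272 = 16.86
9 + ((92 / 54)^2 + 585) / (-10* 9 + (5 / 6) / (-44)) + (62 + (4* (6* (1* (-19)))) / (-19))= 510899897 / 5774895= 88.47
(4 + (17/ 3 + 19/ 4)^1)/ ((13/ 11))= 1903/ 156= 12.20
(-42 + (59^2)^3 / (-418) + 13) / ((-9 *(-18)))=-4686727307 / 7524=-622903.68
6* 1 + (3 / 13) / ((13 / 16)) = 1062 / 169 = 6.28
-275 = -275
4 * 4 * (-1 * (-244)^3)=232428544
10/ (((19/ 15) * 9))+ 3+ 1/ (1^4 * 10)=2267/ 570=3.98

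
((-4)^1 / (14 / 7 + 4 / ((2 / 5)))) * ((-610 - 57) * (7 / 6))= 4669 / 18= 259.39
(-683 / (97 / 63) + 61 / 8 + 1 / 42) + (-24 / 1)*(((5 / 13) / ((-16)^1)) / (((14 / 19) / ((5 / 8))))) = -369005129 / 847392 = -435.46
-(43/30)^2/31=-1849/27900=-0.07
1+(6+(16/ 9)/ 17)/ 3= 1393/ 459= 3.03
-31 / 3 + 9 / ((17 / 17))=-4 / 3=-1.33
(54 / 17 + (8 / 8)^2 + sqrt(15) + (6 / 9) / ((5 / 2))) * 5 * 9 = 45 * sqrt(15) + 3399 / 17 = 374.23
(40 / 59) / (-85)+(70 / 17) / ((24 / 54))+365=750759 / 2006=374.26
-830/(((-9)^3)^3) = 830/387420489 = 0.00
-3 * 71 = -213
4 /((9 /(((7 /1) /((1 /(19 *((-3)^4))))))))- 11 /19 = 90961 /19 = 4787.42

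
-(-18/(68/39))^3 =43243551/39304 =1100.23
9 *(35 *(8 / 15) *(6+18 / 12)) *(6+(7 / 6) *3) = 11970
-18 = -18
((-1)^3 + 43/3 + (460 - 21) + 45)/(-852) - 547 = -349906/639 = -547.58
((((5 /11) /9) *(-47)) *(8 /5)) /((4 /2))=-188 /99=-1.90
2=2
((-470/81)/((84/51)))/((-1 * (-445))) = -799/100926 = -0.01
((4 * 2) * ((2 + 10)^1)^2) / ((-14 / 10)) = -5760 / 7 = -822.86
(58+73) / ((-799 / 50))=-8.20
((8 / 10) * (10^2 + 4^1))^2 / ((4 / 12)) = 519168 / 25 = 20766.72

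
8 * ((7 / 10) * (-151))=-4228 / 5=-845.60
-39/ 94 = -0.41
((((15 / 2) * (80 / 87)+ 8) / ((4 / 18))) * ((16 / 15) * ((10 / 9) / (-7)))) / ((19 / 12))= -27648 / 3857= -7.17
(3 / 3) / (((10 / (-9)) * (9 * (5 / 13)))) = -13 / 50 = -0.26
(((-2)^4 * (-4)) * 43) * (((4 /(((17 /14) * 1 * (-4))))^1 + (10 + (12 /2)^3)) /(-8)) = 1316832 /17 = 77460.71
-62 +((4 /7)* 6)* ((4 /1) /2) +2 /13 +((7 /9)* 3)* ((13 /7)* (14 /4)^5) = 2220.96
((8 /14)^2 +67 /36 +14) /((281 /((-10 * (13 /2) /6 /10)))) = -371215 /5948208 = -0.06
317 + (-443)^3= -86937990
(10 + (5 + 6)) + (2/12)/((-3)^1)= 377/18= 20.94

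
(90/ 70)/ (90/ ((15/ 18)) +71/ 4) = 36/ 3521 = 0.01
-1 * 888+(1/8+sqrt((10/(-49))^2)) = -347967/392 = -887.67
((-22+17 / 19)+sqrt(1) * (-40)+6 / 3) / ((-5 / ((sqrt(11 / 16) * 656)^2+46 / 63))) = 20931567802 / 5985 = 3497337.98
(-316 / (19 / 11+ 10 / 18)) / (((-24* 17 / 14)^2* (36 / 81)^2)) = -3449061 / 4180096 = -0.83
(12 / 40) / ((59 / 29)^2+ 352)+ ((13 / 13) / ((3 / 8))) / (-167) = -22697017 / 1500560130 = -0.02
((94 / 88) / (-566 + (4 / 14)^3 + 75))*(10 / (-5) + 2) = 0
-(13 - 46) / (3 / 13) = 143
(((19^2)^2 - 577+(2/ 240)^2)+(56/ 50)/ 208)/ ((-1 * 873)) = -24288077821/ 163425600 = -148.62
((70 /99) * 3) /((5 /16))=224 /33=6.79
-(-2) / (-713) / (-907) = 2 / 646691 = 0.00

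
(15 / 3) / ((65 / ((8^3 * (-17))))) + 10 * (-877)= -122714 / 13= -9439.54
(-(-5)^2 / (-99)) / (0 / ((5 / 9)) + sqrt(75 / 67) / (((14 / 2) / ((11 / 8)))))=280 * sqrt(201) / 3267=1.22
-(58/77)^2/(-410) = 1682/1215445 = 0.00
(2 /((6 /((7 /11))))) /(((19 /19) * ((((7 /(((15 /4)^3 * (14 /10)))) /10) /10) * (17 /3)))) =118125 /2992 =39.48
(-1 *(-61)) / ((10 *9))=61 / 90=0.68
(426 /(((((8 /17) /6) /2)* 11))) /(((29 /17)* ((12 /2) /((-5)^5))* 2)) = -192365625 /1276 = -150756.76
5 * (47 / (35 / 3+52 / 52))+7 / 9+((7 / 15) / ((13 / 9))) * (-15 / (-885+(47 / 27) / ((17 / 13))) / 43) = 749469673105 / 38771280756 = 19.33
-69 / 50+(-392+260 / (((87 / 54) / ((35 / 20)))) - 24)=-195701 / 1450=-134.97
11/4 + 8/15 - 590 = -35203/60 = -586.72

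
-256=-256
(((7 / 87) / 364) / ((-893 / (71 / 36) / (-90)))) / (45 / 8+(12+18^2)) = 355 / 2760283539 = 0.00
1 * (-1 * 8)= -8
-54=-54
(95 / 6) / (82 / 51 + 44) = 1615 / 4652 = 0.35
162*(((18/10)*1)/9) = 162/5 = 32.40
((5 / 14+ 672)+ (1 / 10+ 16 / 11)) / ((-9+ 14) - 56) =-259456 / 19635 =-13.21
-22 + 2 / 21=-21.90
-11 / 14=-0.79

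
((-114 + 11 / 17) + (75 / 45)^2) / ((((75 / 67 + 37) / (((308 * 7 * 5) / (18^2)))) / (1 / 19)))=-1527399335 / 300691359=-5.08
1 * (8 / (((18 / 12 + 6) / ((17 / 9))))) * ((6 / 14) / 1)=0.86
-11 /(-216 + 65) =11 /151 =0.07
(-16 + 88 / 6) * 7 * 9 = -84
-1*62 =-62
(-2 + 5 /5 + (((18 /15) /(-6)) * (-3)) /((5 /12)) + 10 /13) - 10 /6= -446 /975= -0.46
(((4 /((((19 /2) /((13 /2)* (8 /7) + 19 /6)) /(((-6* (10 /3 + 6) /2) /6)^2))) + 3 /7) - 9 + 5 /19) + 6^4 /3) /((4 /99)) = 20573927 /1596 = 12890.93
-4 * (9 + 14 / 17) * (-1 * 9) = 6012 / 17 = 353.65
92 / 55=1.67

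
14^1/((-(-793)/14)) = 196/793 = 0.25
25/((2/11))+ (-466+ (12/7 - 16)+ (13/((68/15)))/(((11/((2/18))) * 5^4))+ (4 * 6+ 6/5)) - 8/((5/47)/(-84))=11779457341/1963500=5999.21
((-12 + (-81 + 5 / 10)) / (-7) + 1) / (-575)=-0.02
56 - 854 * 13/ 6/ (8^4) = 55.55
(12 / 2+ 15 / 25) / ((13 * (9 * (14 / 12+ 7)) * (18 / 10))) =22 / 5733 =0.00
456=456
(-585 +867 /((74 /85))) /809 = 30405 /59866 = 0.51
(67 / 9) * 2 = 134 / 9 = 14.89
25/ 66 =0.38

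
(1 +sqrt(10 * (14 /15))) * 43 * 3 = 129 +86 * sqrt(21) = 523.10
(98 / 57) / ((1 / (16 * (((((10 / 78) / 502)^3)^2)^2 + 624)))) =96961775580461758656957415269136317654119657564194093441 / 5648651319750703414694708135405189227544500262130816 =17165.47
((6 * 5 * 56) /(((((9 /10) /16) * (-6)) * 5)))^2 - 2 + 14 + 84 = 80289376 /81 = 991226.86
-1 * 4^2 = -16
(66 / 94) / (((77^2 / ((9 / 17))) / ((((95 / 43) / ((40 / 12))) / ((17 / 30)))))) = 23085 / 314813191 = 0.00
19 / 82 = 0.23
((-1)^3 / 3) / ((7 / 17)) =-17 / 21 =-0.81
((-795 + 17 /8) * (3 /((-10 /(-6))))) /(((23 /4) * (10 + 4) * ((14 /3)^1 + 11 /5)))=-171261 /66332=-2.58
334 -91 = 243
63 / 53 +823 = 43682 / 53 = 824.19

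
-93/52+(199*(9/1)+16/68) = 1581871/884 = 1789.45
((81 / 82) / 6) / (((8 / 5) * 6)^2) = 0.00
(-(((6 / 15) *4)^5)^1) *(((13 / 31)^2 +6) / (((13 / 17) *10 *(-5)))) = 330612736 / 195203125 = 1.69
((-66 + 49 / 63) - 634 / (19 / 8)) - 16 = -59537 / 171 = -348.17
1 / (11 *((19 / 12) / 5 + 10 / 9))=180 / 2827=0.06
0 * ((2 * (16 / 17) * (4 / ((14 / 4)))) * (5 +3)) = 0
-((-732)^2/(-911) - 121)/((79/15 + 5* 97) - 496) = -9690825/78346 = -123.69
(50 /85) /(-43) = -10 /731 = -0.01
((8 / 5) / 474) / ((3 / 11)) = 44 / 3555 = 0.01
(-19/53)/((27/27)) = -19/53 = -0.36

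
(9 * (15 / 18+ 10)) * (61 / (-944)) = -11895 / 1888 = -6.30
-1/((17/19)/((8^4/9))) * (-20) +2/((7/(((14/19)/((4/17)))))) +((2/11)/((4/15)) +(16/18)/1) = 216922105/21318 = 10175.54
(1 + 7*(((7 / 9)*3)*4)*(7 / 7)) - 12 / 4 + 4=202 / 3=67.33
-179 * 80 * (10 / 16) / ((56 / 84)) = -13425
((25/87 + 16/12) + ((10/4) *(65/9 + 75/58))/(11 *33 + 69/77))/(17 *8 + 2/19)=186660427/15129589536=0.01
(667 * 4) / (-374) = -7.13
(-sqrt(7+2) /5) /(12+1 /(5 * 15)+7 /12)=-180 /3779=-0.05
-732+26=-706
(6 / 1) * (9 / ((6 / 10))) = 90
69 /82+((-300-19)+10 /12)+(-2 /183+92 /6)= -755309 /2501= -302.00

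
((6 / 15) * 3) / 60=1 / 50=0.02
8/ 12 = 2/ 3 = 0.67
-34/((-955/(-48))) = -1632/955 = -1.71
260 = 260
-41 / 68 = -0.60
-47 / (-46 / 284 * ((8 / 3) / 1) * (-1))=-10011 / 92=-108.82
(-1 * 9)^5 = -59049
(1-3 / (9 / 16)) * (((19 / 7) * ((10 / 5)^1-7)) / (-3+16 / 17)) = -4199 / 147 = -28.56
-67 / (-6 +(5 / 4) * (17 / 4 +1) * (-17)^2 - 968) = -1072 / 14761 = -0.07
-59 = -59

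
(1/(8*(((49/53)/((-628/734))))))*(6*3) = -74889/35966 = -2.08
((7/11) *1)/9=7/99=0.07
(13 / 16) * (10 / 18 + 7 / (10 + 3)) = 8 / 9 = 0.89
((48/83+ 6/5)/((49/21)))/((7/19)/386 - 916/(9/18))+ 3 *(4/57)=51938808392/247197817265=0.21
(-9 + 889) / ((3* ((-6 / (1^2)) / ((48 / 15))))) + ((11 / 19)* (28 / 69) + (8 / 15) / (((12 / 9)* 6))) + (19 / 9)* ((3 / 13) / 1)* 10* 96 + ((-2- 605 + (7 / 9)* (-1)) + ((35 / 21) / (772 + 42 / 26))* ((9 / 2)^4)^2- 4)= 40829968687711 / 658181571840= 62.03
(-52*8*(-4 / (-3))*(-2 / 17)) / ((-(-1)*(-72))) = -416 / 459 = -0.91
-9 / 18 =-1 / 2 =-0.50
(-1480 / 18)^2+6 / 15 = 2738162 / 405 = 6760.89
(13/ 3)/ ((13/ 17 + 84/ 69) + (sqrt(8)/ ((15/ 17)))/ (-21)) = 7095207210 * sqrt(2)/ 59243554753 + 130293174375/ 59243554753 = 2.37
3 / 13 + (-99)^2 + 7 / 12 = 1529083 / 156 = 9801.81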